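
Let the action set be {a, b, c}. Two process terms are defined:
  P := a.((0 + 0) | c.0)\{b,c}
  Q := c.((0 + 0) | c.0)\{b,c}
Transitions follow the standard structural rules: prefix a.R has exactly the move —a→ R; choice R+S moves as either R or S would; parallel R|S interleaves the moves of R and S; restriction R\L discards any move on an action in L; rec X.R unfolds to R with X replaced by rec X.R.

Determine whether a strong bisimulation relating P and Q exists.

Reachable graph of P (2 states):
  u0 = a.((0 + 0) | c.0)\{b,c} has moves =a=> u1
  u1 = ((0 + 0) | c.0)\{b,c} has moves stopped
Reachable graph of Q (2 states):
  v0 = c.((0 + 0) | c.0)\{b,c} has moves =c=> v1
  v1 = ((0 + 0) | c.0)\{b,c} has moves stopped
Bisimilarity quotient blocks:
  B0 = {u0}
  B1 = {u1, v1}
  B2 = {v0}
u0 ∈ B0, v0 ∈ B2 → different blocks

P ≁ Q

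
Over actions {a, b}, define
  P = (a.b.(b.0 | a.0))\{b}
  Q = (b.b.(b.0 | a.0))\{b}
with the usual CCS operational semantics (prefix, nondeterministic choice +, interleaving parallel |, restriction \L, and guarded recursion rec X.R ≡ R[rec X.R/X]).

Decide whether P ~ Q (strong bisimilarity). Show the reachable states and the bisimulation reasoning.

NO

P's transition system — 2 states:
  u0 = (a.b.(b.0 | a.0))\{b} has moves =a=> u1
  u1 = (b.(b.0 | a.0))\{b} has moves ·
Q's transition system — 1 states:
  v0 = (b.b.(b.0 | a.0))\{b} has moves ·
Partition-refinement fixed point:
  B0 = {u0}
  B1 = {u1, v0}
u0 ∈ B0, v0 ∈ B1 → different blocks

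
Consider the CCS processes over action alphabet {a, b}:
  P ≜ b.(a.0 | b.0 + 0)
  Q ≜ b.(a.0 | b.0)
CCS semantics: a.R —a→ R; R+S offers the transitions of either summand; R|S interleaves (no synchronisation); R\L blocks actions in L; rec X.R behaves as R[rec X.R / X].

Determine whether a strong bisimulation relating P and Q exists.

P's transition system — 5 states:
  u0 = b.(a.0 | b.0 + 0) has moves ··b··> u1
  u1 = a.0 | b.0 + 0 has moves ··a··> u2, ··b··> u3
  u2 = 0 | b.0 has moves ··b··> u4
  u3 = a.0 | 0 has moves ··a··> u4
  u4 = 0 | 0 has moves deadlocked
Q's transition system — 5 states:
  v0 = b.(a.0 | b.0) has moves ··b··> v1
  v1 = a.0 | b.0 has moves ··a··> v2, ··b··> v3
  v2 = 0 | b.0 has moves ··b··> v4
  v3 = a.0 | 0 has moves ··a··> v4
  v4 = 0 | 0 has moves deadlocked
Bisimilarity quotient blocks:
  B0 = {u0, v0}
  B1 = {u1, v1}
  B2 = {u2, v2}
  B3 = {u4, v4}
  B4 = {u3, v3}
u0 ∈ B0, v0 ∈ B0 → same block

P ~ Q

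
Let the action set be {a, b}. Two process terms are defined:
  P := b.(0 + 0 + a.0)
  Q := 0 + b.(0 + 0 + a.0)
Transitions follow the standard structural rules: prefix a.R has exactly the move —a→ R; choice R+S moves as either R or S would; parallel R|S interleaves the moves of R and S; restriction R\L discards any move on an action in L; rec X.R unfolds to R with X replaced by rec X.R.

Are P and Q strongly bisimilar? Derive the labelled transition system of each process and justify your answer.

P ~ Q

P's transition system — 3 states:
  p0 = b.(0 + 0 + a.0) ⊢ -b-> p1
  p1 = 0 + 0 + a.0 ⊢ -a-> p2
  p2 = 0 ⊢ (no moves)
Q's transition system — 3 states:
  q0 = 0 + b.(0 + 0 + a.0) ⊢ -b-> q1
  q1 = 0 + 0 + a.0 ⊢ -a-> q2
  q2 = 0 ⊢ (no moves)
Coarsest stable partition (strong bisimilarity classes):
  B0 = {p0, q0}
  B1 = {p1, q1}
  B2 = {p2, q2}
p0 ∈ B0, q0 ∈ B0 → same block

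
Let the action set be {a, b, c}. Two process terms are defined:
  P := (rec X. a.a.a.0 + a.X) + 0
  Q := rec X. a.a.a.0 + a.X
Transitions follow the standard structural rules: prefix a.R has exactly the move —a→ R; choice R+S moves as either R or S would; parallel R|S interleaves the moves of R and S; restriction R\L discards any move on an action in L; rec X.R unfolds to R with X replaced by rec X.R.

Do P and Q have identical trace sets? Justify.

traces(P) = traces(Q)

Reachable graph of P (5 states):
  m0 = (rec X. a.a.a.0 + a.X) + 0 has moves —a→ m1, —a→ m2
  m1 = a.a.0 has moves —a→ m3
  m2 = rec X. a.a.a.0 + a.X has moves —a→ m1, —a→ m2
  m3 = a.0 has moves —a→ m4
  m4 = 0 has moves deadlocked
Reachable graph of Q (4 states):
  n0 = rec X. a.a.a.0 + a.X has moves —a→ n0, —a→ n1
  n1 = a.a.0 has moves —a→ n2
  n2 = a.0 has moves —a→ n3
  n3 = 0 has moves deadlocked
Coarsest stable partition (strong bisimilarity classes):
  B0 = {m0, m2, n0}
  B1 = {m1, n1}
  B2 = {m3, n2}
  B3 = {m4, n3}
m0 ∈ B0, n0 ∈ B0 → same block
Bisimilar ⇒ trace-equivalent.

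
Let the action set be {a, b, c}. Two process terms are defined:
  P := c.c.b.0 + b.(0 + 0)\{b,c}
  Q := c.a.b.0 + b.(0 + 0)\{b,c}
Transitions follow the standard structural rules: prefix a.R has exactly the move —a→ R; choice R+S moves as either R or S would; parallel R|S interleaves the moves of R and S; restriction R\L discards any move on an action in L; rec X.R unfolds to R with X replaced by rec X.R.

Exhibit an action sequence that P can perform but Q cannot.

cc

P's transition system — 5 states:
  m0 = c.c.b.0 + b.(0 + 0)\{b,c} | ··b··> m1, ··c··> m2
  m1 = (0 + 0)\{b,c} | stopped
  m2 = c.b.0 | ··c··> m3
  m3 = b.0 | ··b··> m4
  m4 = 0 | stopped
Q's transition system — 5 states:
  n0 = c.a.b.0 + b.(0 + 0)\{b,c} | ··b··> n1, ··c··> n2
  n1 = (0 + 0)\{b,c} | stopped
  n2 = a.b.0 | ··a··> n3
  n3 = b.0 | ··b··> n4
  n4 = 0 | stopped
Trace ⟨cc⟩ through P, begin at {m0}:
  after c @ step 1: {m2}
  after c @ step 2: {m3}
  — P admits the full trace.
Trace ⟨cc⟩ through Q, begin at {n0}:
  after c @ step 1: {n2}
  after c @ step 2: ∅  — Q cannot continue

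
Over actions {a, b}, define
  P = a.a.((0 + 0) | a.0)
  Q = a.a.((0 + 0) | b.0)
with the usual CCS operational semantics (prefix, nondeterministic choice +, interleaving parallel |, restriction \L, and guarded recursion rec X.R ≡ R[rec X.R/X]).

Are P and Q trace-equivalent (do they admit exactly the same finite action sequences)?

trace-distinct — witness ⟨aaa⟩

Reachable graph of P (4 states):
  p0 = a.a.((0 + 0) | a.0) has moves -a-> p1
  p1 = a.((0 + 0) | a.0) has moves -a-> p2
  p2 = (0 + 0) | a.0 has moves -a-> p3
  p3 = (0 + 0) | 0 has moves ∅
Reachable graph of Q (4 states):
  q0 = a.a.((0 + 0) | b.0) has moves -a-> q1
  q1 = a.((0 + 0) | b.0) has moves -a-> q2
  q2 = (0 + 0) | b.0 has moves -b-> q3
  q3 = (0 + 0) | 0 has moves ∅
Executing aaa from P (initial set {p0}):
  [1] a ⇒ {p1}
  [2] a ⇒ {p2}
  [3] a ⇒ {p3}
  P completes σ.
Executing aaa from Q (initial set {q0}):
  [1] a ⇒ {q1}
  [2] a ⇒ {q2}
  [3] a ⇒ ∅  — Q cannot continue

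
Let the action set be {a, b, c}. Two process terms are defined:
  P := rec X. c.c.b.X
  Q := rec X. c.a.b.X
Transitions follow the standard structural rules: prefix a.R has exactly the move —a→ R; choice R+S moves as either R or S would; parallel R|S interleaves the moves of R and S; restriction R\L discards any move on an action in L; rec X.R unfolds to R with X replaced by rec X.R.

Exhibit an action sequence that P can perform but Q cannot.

cc

LTS(P): 3 reachable states
  u0 = rec X. c.c.b.X :: =c=> u1
  u1 = c.b.(rec X. c.c.b.X) :: =c=> u2
  u2 = b.(rec X. c.c.b.X) :: =b=> u0
LTS(Q): 3 reachable states
  v0 = rec X. c.a.b.X :: =c=> v1
  v1 = a.b.(rec X. c.a.b.X) :: =a=> v2
  v2 = b.(rec X. c.a.b.X) :: =b=> v0
Run σ = ⟨cc⟩ on P: start {u0}
  step 1 (c): {u1}
  step 2 (c): {u2}
  ✓ P
Run σ = ⟨cc⟩ on Q: start {v0}
  step 1 (c): {v1}
  step 2 (c): ∅  — Q cannot continue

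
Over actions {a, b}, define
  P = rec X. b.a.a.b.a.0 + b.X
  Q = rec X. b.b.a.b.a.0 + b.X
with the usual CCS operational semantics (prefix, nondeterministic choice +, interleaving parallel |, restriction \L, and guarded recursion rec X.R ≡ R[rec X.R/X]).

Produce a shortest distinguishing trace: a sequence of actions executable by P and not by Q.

LTS(P): 6 reachable states
  m0 = rec X. b.a.a.b.a.0 + b.X has moves ··b··> m0, ··b··> m1
  m1 = a.a.b.a.0 has moves ··a··> m2
  m2 = a.b.a.0 has moves ··a··> m3
  m3 = b.a.0 has moves ··b··> m4
  m4 = a.0 has moves ··a··> m5
  m5 = 0 has moves ·
LTS(Q): 6 reachable states
  n0 = rec X. b.b.a.b.a.0 + b.X has moves ··b··> n0, ··b··> n1
  n1 = b.a.b.a.0 has moves ··b··> n2
  n2 = a.b.a.0 has moves ··a··> n3
  n3 = b.a.0 has moves ··b··> n4
  n4 = a.0 has moves ··a··> n5
  n5 = 0 has moves ·
Executing ba from P (initial set {m0}):
  step 1 (b): {m0, m1}
  step 2 (a): {m2}
  P completes σ.
Executing ba from Q (initial set {n0}):
  step 1 (b): {n0, n1}
  step 2 (a): ∅ (Q stuck)

ba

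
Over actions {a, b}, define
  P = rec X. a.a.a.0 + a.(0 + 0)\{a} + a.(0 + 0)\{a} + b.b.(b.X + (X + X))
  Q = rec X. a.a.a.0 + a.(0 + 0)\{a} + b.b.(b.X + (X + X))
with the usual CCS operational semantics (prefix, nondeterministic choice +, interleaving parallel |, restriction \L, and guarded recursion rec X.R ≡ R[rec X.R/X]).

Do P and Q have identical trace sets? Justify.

LTS(P): 7 reachable states
  u0 = rec X. a.a.a.0 + a.(0 + 0)\{a} + a.(0 + 0)\{a} + b.b.(b.X + (X + X)) has moves --a--▸ u1, --a--▸ u2, --b--▸ u3
  u1 = (0 + 0)\{a} has moves ∅
  u2 = a.a.0 has moves --a--▸ u4
  u3 = b.(b.(rec X. a.a.a.0 + a.(0 + 0)\{a} + a.(0 + 0)\{a} + b.b.(b.X + (X + X))) + ((rec X. a.a.a.0 + a.(0 + 0)\{a} + a.(0 + 0)\{a} + b.b.(b.X + (X + X))) + (rec X. a.a.a.0 + a.(0 + 0)\{a} + a.(0 + 0)\{a} + b.b.(b.X + (X + X))))) has moves --b--▸ u5
  u4 = a.0 has moves --a--▸ u6
  u5 = b.(rec X. a.a.a.0 + a.(0 + 0)\{a} + a.(0 + 0)\{a} + b.b.(b.X + (X + X))) + ((rec X. a.a.a.0 + a.(0 + 0)\{a} + a.(0 + 0)\{a} + b.b.(b.X + (X + X))) + (rec X. a.a.a.0 + a.(0 + 0)\{a} + a.(0 + 0)\{a} + b.b.(b.X + (X + X)))) has moves --a--▸ u1, --a--▸ u2, --b--▸ u0, --b--▸ u3
  u6 = 0 has moves ∅
LTS(Q): 7 reachable states
  v0 = rec X. a.a.a.0 + a.(0 + 0)\{a} + b.b.(b.X + (X + X)) has moves --a--▸ v1, --a--▸ v2, --b--▸ v3
  v1 = (0 + 0)\{a} has moves ∅
  v2 = a.a.0 has moves --a--▸ v4
  v3 = b.(b.(rec X. a.a.a.0 + a.(0 + 0)\{a} + b.b.(b.X + (X + X))) + ((rec X. a.a.a.0 + a.(0 + 0)\{a} + b.b.(b.X + (X + X))) + (rec X. a.a.a.0 + a.(0 + 0)\{a} + b.b.(b.X + (X + X))))) has moves --b--▸ v5
  v4 = a.0 has moves --a--▸ v6
  v5 = b.(rec X. a.a.a.0 + a.(0 + 0)\{a} + b.b.(b.X + (X + X))) + ((rec X. a.a.a.0 + a.(0 + 0)\{a} + b.b.(b.X + (X + X))) + (rec X. a.a.a.0 + a.(0 + 0)\{a} + b.b.(b.X + (X + X)))) has moves --a--▸ v1, --a--▸ v2, --b--▸ v0, --b--▸ v3
  v6 = 0 has moves ∅
Bisimilarity quotient blocks:
  B0 = {u0, v0}
  B1 = {u2, v2}
  B2 = {u4, v4}
  B3 = {u1, u6, v1, v6}
  B4 = {u3, v3}
  B5 = {u5, v5}
u0 ∈ B0, v0 ∈ B0 → same block
Bisimilar ⇒ trace-equivalent.

traces(P) = traces(Q)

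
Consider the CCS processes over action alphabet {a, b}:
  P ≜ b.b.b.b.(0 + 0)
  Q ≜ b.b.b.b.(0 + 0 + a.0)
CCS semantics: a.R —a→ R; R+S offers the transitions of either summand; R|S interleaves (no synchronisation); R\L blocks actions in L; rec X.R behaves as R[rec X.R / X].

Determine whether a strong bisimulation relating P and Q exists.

P ≁ Q

Reachable graph of P (5 states):
  p0 = b.b.b.b.(0 + 0) ⊢ —b→ p1
  p1 = b.b.b.(0 + 0) ⊢ —b→ p2
  p2 = b.b.(0 + 0) ⊢ —b→ p3
  p3 = b.(0 + 0) ⊢ —b→ p4
  p4 = 0 + 0 ⊢ stopped
Reachable graph of Q (6 states):
  q0 = b.b.b.b.(0 + 0 + a.0) ⊢ —b→ q1
  q1 = b.b.b.(0 + 0 + a.0) ⊢ —b→ q2
  q2 = b.b.(0 + 0 + a.0) ⊢ —b→ q3
  q3 = b.(0 + 0 + a.0) ⊢ —b→ q4
  q4 = 0 + 0 + a.0 ⊢ —a→ q5
  q5 = 0 ⊢ stopped
Coarsest stable partition (strong bisimilarity classes):
  B0 = {p0}
  B1 = {p1}
  B2 = {p2}
  B3 = {p3}
  B4 = {p4, q5}
  B5 = {q0}
  B6 = {q1}
  B7 = {q2}
  B8 = {q3}
  B9 = {q4}
p0 ∈ B0, q0 ∈ B5 → different blocks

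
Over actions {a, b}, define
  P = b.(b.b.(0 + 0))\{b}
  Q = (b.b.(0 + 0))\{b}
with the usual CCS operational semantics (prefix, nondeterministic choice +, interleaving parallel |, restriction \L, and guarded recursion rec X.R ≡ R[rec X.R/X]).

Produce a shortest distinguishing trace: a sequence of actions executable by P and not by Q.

LTS(P): 2 reachable states
  m0 = b.(b.b.(0 + 0))\{b} → -b-> m1
  m1 = (b.b.(0 + 0))\{b} → (no moves)
LTS(Q): 1 reachable states
  n0 = (b.b.(0 + 0))\{b} → (no moves)
Trace ⟨b⟩ through P, begin at {m0}:
  after b @ step 1: {m1}
  — P admits the full trace.
Trace ⟨b⟩ through Q, begin at {n0}:
  after b @ step 1: ∅ (Q stuck)

b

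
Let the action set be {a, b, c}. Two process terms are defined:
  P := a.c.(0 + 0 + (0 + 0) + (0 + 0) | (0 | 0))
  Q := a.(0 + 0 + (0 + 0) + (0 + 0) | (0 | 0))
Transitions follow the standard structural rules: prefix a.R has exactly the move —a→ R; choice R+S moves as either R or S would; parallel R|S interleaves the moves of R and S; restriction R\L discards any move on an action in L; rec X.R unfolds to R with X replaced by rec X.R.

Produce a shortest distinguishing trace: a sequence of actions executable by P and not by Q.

ac

LTS(P): 3 reachable states
  s0 = a.c.(0 + 0 + (0 + 0) + (0 + 0) | (0 | 0)) → =a=> s1
  s1 = c.(0 + 0 + (0 + 0) + (0 + 0) | (0 | 0)) → =c=> s2
  s2 = 0 + 0 + (0 + 0) + (0 + 0) | (0 | 0) → ·
LTS(Q): 2 reachable states
  t0 = a.(0 + 0 + (0 + 0) + (0 + 0) | (0 | 0)) → =a=> t1
  t1 = 0 + 0 + (0 + 0) + (0 + 0) | (0 | 0) → ·
Run σ = ⟨ac⟩ on P: start {s0}
  [1] a ⇒ {s1}
  [2] c ⇒ {s2}
  ✓ P
Run σ = ⟨ac⟩ on Q: start {t0}
  [1] a ⇒ {t1}
  [2] c ⇒ ∅ (Q stuck)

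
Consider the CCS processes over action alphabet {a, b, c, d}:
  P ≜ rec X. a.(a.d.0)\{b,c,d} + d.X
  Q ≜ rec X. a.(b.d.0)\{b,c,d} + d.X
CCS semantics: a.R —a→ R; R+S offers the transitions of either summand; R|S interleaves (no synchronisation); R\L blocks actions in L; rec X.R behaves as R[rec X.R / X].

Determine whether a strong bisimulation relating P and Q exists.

LTS(P): 3 reachable states
  s0 = rec X. a.(a.d.0)\{b,c,d} + d.X ⊢ ··a··> s1, ··d··> s0
  s1 = (a.d.0)\{b,c,d} ⊢ ··a··> s2
  s2 = (d.0)\{b,c,d} ⊢ ∅
LTS(Q): 2 reachable states
  t0 = rec X. a.(b.d.0)\{b,c,d} + d.X ⊢ ··a··> t1, ··d··> t0
  t1 = (b.d.0)\{b,c,d} ⊢ ∅
Partition-refinement fixed point:
  B0 = {s0}
  B1 = {s1}
  B2 = {s2, t1}
  B3 = {t0}
s0 ∈ B0, t0 ∈ B3 → different blocks

not bisimilar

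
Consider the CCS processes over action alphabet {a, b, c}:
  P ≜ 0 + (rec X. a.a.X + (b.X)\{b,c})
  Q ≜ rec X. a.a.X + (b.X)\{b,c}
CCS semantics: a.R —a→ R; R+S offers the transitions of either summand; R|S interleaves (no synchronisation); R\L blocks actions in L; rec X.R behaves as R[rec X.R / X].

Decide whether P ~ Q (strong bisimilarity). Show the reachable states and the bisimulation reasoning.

bisimilar

Reachable graph of P (3 states):
  p0 = 0 + (rec X. a.a.X + (b.X)\{b,c}) | --a--▸ p1
  p1 = a.(rec X. a.a.X + (b.X)\{b,c}) | --a--▸ p2
  p2 = rec X. a.a.X + (b.X)\{b,c} | --a--▸ p1
Reachable graph of Q (2 states):
  q0 = rec X. a.a.X + (b.X)\{b,c} | --a--▸ q1
  q1 = a.(rec X. a.a.X + (b.X)\{b,c}) | --a--▸ q0
Coarsest stable partition (strong bisimilarity classes):
  B0 = {p0, p1, p2, q0, q1}
p0 ∈ B0, q0 ∈ B0 → same block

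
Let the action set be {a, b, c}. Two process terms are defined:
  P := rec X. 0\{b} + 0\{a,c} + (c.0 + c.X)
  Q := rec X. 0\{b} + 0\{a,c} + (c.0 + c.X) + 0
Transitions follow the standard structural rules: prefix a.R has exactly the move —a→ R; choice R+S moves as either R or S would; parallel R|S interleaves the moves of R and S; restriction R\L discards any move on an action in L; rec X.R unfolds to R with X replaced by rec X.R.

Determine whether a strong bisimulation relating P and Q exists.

Reachable graph of P (2 states):
  p0 = rec X. 0\{b} + 0\{a,c} + (c.0 + c.X) ⊢ ··c··> p0, ··c··> p1
  p1 = 0 ⊢ (no moves)
Reachable graph of Q (2 states):
  q0 = rec X. 0\{b} + 0\{a,c} + (c.0 + c.X) + 0 ⊢ ··c··> q0, ··c··> q1
  q1 = 0 ⊢ (no moves)
Coarsest stable partition (strong bisimilarity classes):
  B0 = {p0, q0}
  B1 = {p1, q1}
p0 ∈ B0, q0 ∈ B0 → same block

YES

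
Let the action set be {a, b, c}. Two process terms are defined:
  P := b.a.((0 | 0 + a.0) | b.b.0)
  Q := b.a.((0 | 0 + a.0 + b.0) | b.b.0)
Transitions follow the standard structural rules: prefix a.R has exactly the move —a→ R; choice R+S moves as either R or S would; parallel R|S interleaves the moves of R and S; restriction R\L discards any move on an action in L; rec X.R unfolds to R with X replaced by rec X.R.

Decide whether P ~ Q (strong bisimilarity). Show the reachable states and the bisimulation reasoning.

P's transition system — 8 states:
  u0 = b.a.((0 | 0 + a.0) | b.b.0) has moves =b=> u1
  u1 = a.((0 | 0 + a.0) | b.b.0) has moves =a=> u2
  u2 = (0 | 0 + a.0) | b.b.0 has moves =a=> u3, =b=> u4
  u3 = 0 | b.b.0 has moves =b=> u5
  u4 = (0 | 0 + a.0) | b.0 has moves =a=> u5, =b=> u6
  u5 = 0 | b.0 has moves =b=> u7
  u6 = (0 | 0 + a.0) | 0 has moves =a=> u7
  u7 = 0 | 0 has moves stopped
Q's transition system — 8 states:
  v0 = b.a.((0 | 0 + a.0 + b.0) | b.b.0) has moves =b=> v1
  v1 = a.((0 | 0 + a.0 + b.0) | b.b.0) has moves =a=> v2
  v2 = (0 | 0 + a.0 + b.0) | b.b.0 has moves =a=> v3, =b=> v3, =b=> v4
  v3 = 0 | b.b.0 has moves =b=> v5
  v4 = (0 | 0 + a.0 + b.0) | b.0 has moves =a=> v5, =b=> v5, =b=> v6
  v5 = 0 | b.0 has moves =b=> v7
  v6 = (0 | 0 + a.0 + b.0) | 0 has moves =a=> v7, =b=> v7
  v7 = 0 | 0 has moves stopped
Coarsest stable partition (strong bisimilarity classes):
  B0 = {u0}
  B1 = {u1}
  B2 = {u2}
  B3 = {u4}
  B4 = {u6}
  B5 = {u7, v7}
  B6 = {u5, v5}
  B7 = {u3, v3}
  B8 = {v0}
  B9 = {v1}
  B10 = {v2}
  B11 = {v4}
  B12 = {v6}
u0 ∈ B0, v0 ∈ B8 → different blocks

P ≁ Q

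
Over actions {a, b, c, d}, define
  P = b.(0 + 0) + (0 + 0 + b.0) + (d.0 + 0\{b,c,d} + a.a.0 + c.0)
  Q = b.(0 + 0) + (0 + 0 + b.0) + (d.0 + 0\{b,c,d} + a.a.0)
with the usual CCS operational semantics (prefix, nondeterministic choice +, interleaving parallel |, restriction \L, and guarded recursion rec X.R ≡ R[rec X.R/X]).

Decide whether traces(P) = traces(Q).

traces(P) ≠ traces(Q) — witness ⟨c⟩

Reachable graph of P (4 states):
  u0 = b.(0 + 0) + (0 + 0 + b.0) + (d.0 + 0\{b,c,d} + a.a.0 + c.0) → --a--▸ u1, --b--▸ u2, --b--▸ u3, --c--▸ u2, --d--▸ u2
  u1 = a.0 → --a--▸ u2
  u2 = 0 → (no moves)
  u3 = 0 + 0 → (no moves)
Reachable graph of Q (4 states):
  v0 = b.(0 + 0) + (0 + 0 + b.0) + (d.0 + 0\{b,c,d} + a.a.0) → --a--▸ v1, --b--▸ v2, --b--▸ v3, --d--▸ v2
  v1 = a.0 → --a--▸ v2
  v2 = 0 → (no moves)
  v3 = 0 + 0 → (no moves)
Trace ⟨c⟩ through P, begin at {u0}:
  after c @ step 1: {u2}
  P completes σ.
Trace ⟨c⟩ through Q, begin at {v0}:
  after c @ step 1: ∅ (Q stuck)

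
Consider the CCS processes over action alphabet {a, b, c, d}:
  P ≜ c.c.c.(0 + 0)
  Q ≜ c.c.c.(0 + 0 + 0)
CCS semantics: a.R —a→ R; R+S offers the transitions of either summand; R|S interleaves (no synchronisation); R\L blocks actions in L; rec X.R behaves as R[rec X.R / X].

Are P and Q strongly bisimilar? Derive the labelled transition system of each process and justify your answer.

P ~ Q

P's transition system — 4 states:
  u0 = c.c.c.(0 + 0) | ··c··> u1
  u1 = c.c.(0 + 0) | ··c··> u2
  u2 = c.(0 + 0) | ··c··> u3
  u3 = 0 + 0 | ·
Q's transition system — 4 states:
  v0 = c.c.c.(0 + 0 + 0) | ··c··> v1
  v1 = c.c.(0 + 0 + 0) | ··c··> v2
  v2 = c.(0 + 0 + 0) | ··c··> v3
  v3 = 0 + 0 + 0 | ·
Coarsest stable partition (strong bisimilarity classes):
  B0 = {u0, v0}
  B1 = {u1, v1}
  B2 = {u2, v2}
  B3 = {u3, v3}
u0 ∈ B0, v0 ∈ B0 → same block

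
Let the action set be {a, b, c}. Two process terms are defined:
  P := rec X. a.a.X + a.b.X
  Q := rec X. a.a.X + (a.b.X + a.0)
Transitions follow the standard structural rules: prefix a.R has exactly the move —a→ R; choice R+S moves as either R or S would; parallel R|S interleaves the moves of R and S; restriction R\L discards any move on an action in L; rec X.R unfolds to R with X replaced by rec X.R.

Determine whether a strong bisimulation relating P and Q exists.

LTS(P): 3 reachable states
  s0 = rec X. a.a.X + a.b.X ⊢ —a→ s1, —a→ s2
  s1 = a.(rec X. a.a.X + a.b.X) ⊢ —a→ s0
  s2 = b.(rec X. a.a.X + a.b.X) ⊢ —b→ s0
LTS(Q): 4 reachable states
  t0 = rec X. a.a.X + (a.b.X + a.0) ⊢ —a→ t1, —a→ t2, —a→ t3
  t1 = 0 ⊢ (no moves)
  t2 = a.(rec X. a.a.X + (a.b.X + a.0)) ⊢ —a→ t0
  t3 = b.(rec X. a.a.X + (a.b.X + a.0)) ⊢ —b→ t0
Bisimilarity quotient blocks:
  B0 = {s0}
  B1 = {s2}
  B2 = {s1}
  B3 = {t0}
  B4 = {t1}
  B5 = {t2}
  B6 = {t3}
s0 ∈ B0, t0 ∈ B3 → different blocks

not bisimilar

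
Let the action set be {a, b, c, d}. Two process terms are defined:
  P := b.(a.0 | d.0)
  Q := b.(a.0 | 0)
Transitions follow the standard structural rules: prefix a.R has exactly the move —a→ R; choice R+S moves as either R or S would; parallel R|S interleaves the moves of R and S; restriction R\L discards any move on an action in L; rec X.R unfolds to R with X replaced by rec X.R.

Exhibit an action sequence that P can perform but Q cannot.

LTS(P): 5 reachable states
  u0 = b.(a.0 | d.0) | —b→ u1
  u1 = a.0 | d.0 | —a→ u2, —d→ u3
  u2 = 0 | d.0 | —d→ u4
  u3 = a.0 | 0 | —a→ u4
  u4 = 0 | 0 | ·
LTS(Q): 3 reachable states
  v0 = b.(a.0 | 0) | —b→ v1
  v1 = a.0 | 0 | —a→ v2
  v2 = 0 | 0 | ·
Executing bd from P (initial set {u0}):
  [1] b ⇒ {u1}
  [2] d ⇒ {u3}
  — P admits the full trace.
Executing bd from Q (initial set {v0}):
  [1] b ⇒ {v1}
  [2] d ⇒ no successor for Q

bd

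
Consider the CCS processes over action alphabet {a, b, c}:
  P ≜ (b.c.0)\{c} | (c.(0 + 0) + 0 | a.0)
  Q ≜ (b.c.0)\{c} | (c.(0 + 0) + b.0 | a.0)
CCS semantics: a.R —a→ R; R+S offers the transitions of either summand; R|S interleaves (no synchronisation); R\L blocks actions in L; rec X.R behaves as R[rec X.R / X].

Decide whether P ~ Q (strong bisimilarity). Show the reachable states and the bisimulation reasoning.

Reachable graph of P (6 states):
  m0 = (b.c.0)\{c} | (c.(0 + 0) + 0 | a.0) :: ··a··> m1, ··b··> m2, ··c··> m3
  m1 = (b.c.0)\{c} | (0 | 0) :: ··b··> m4
  m2 = (c.0)\{c} | (c.(0 + 0) + 0 | a.0) :: ··a··> m4, ··c··> m5
  m3 = (b.c.0)\{c} | (0 + 0) :: ··b··> m5
  m4 = (c.0)\{c} | (0 | 0) :: ∅
  m5 = (c.0)\{c} | (0 + 0) :: ∅
Reachable graph of Q (10 states):
  n0 = (b.c.0)\{c} | (c.(0 + 0) + b.0 | a.0) :: ··a··> n1, ··b··> n2, ··b··> n3, ··c··> n4
  n1 = (b.c.0)\{c} | (b.0 | 0) :: ··b··> n5, ··b··> n6
  n2 = (b.c.0)\{c} | (0 | a.0) :: ··a··> n5, ··b··> n7
  n3 = (c.0)\{c} | (c.(0 + 0) + b.0 | a.0) :: ··a··> n6, ··b··> n7, ··c··> n8
  n4 = (b.c.0)\{c} | (0 + 0) :: ··b··> n8
  n5 = (b.c.0)\{c} | (0 | 0) :: ··b··> n9
  n6 = (c.0)\{c} | (b.0 | 0) :: ··b··> n9
  n7 = (c.0)\{c} | (0 | a.0) :: ··a··> n9
  n8 = (c.0)\{c} | (0 + 0) :: ∅
  n9 = (c.0)\{c} | (0 | 0) :: ∅
Partition-refinement fixed point:
  B0 = {m0}
  B1 = {m1, m3, n4, n5, n6}
  B2 = {m4, m5, n8, n9}
  B3 = {m2}
  B4 = {n0}
  B5 = {n2}
  B6 = {n7}
  B7 = {n1}
  B8 = {n3}
m0 ∈ B0, n0 ∈ B4 → different blocks

not bisimilar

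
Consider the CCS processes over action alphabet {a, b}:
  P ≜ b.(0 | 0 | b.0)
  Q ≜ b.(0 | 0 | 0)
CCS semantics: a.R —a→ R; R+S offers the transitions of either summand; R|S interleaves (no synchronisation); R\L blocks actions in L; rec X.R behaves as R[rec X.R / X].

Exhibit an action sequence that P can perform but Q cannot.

Reachable graph of P (3 states):
  m0 = b.(0 | 0 | b.0) → -b-> m1
  m1 = 0 | 0 | b.0 → -b-> m2
  m2 = 0 | 0 | 0 → deadlocked
Reachable graph of Q (2 states):
  n0 = b.(0 | 0 | 0) → -b-> n1
  n1 = 0 | 0 | 0 → deadlocked
Trace ⟨bb⟩ through P, begin at {m0}:
  step 1 (b): {m1}
  step 2 (b): {m2}
  — P admits the full trace.
Trace ⟨bb⟩ through Q, begin at {n0}:
  step 1 (b): {n1}
  step 2 (b): ∅  — Q cannot continue

bb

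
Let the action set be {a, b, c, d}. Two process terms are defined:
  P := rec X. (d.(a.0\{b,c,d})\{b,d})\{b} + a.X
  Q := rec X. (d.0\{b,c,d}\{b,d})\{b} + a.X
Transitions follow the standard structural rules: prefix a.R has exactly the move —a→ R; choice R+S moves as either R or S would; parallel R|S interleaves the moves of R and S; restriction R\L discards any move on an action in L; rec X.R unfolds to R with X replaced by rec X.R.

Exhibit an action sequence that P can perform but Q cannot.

da

P's transition system — 3 states:
  u0 = rec X. (d.(a.0\{b,c,d})\{b,d})\{b} + a.X | -a-> u0, -d-> u1
  u1 = (a.0\{b,c,d})\{b,d}\{b} | -a-> u2
  u2 = 0\{b,c,d}\{b,d}\{b} | ·
Q's transition system — 2 states:
  v0 = rec X. (d.0\{b,c,d}\{b,d})\{b} + a.X | -a-> v0, -d-> v1
  v1 = 0\{b,c,d}\{b,d}\{b} | ·
Run σ = ⟨da⟩ on P: start {u0}
  step 1 (d): {u1}
  step 2 (a): {u2}
  — P admits the full trace.
Run σ = ⟨da⟩ on Q: start {v0}
  step 1 (d): {v1}
  step 2 (a): no successor for Q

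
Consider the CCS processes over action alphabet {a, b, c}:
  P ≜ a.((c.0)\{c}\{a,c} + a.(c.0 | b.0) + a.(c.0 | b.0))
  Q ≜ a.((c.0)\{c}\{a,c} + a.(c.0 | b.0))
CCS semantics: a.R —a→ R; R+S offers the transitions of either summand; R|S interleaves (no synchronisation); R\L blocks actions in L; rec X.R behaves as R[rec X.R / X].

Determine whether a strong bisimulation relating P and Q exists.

P ~ Q

LTS(P): 6 reachable states
  u0 = a.((c.0)\{c}\{a,c} + a.(c.0 | b.0) + a.(c.0 | b.0)) :: -a-> u1
  u1 = (c.0)\{c}\{a,c} + a.(c.0 | b.0) + a.(c.0 | b.0) :: -a-> u2
  u2 = c.0 | b.0 :: -b-> u3, -c-> u4
  u3 = c.0 | 0 :: -c-> u5
  u4 = 0 | b.0 :: -b-> u5
  u5 = 0 | 0 :: ·
LTS(Q): 6 reachable states
  v0 = a.((c.0)\{c}\{a,c} + a.(c.0 | b.0)) :: -a-> v1
  v1 = (c.0)\{c}\{a,c} + a.(c.0 | b.0) :: -a-> v2
  v2 = c.0 | b.0 :: -b-> v3, -c-> v4
  v3 = c.0 | 0 :: -c-> v5
  v4 = 0 | b.0 :: -b-> v5
  v5 = 0 | 0 :: ·
Partition-refinement fixed point:
  B0 = {u0, v0}
  B1 = {u1, v1}
  B2 = {u2, v2}
  B3 = {u4, v4}
  B4 = {u5, v5}
  B5 = {u3, v3}
u0 ∈ B0, v0 ∈ B0 → same block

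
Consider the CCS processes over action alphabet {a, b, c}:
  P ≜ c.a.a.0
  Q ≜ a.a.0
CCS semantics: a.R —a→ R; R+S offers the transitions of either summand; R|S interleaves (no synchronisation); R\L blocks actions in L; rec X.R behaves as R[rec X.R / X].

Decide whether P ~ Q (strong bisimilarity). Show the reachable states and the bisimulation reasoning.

P's transition system — 4 states:
  p0 = c.a.a.0 ⊢ --c--▸ p1
  p1 = a.a.0 ⊢ --a--▸ p2
  p2 = a.0 ⊢ --a--▸ p3
  p3 = 0 ⊢ stopped
Q's transition system — 3 states:
  q0 = a.a.0 ⊢ --a--▸ q1
  q1 = a.0 ⊢ --a--▸ q2
  q2 = 0 ⊢ stopped
Bisimilarity quotient blocks:
  B0 = {p0}
  B1 = {p1, q0}
  B2 = {p2, q1}
  B3 = {p3, q2}
p0 ∈ B0, q0 ∈ B1 → different blocks

not bisimilar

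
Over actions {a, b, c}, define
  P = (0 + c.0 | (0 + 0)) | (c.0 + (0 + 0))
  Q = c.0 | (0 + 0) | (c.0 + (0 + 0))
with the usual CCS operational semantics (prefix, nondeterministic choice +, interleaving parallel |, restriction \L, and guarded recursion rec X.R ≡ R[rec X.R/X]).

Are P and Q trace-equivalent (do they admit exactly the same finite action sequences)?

trace-equivalent

P's transition system — 4 states:
  s0 = (0 + c.0 | (0 + 0)) | (c.0 + (0 + 0)) → -c-> s1, -c-> s2
  s1 = (0 + c.0 | (0 + 0)) | 0 → -c-> s3
  s2 = 0 | (0 + 0) | (c.0 + (0 + 0)) → -c-> s3
  s3 = 0 | (0 + 0) | 0 → ∅
Q's transition system — 4 states:
  t0 = c.0 | (0 + 0) | (c.0 + (0 + 0)) → -c-> t1, -c-> t2
  t1 = 0 | (0 + 0) | (c.0 + (0 + 0)) → -c-> t3
  t2 = c.0 | (0 + 0) | 0 → -c-> t3
  t3 = 0 | (0 + 0) | 0 → ∅
Partition-refinement fixed point:
  B0 = {s0, t0}
  B1 = {s1, s2, t1, t2}
  B2 = {s3, t3}
s0 ∈ B0, t0 ∈ B0 → same block
Bisimilar ⇒ trace-equivalent.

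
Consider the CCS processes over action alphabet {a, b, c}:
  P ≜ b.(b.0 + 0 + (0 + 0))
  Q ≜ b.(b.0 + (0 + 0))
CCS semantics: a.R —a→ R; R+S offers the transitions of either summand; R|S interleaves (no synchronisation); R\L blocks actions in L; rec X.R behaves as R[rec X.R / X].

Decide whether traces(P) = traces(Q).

traces(P) = traces(Q)

Reachable graph of P (3 states):
  s0 = b.(b.0 + 0 + (0 + 0)) → -b-> s1
  s1 = b.0 + 0 + (0 + 0) → -b-> s2
  s2 = 0 → ·
Reachable graph of Q (3 states):
  t0 = b.(b.0 + (0 + 0)) → -b-> t1
  t1 = b.0 + (0 + 0) → -b-> t2
  t2 = 0 → ·
Bisimilarity quotient blocks:
  B0 = {s0, t0}
  B1 = {s1, t1}
  B2 = {s2, t2}
s0 ∈ B0, t0 ∈ B0 → same block
Bisimilar ⇒ trace-equivalent.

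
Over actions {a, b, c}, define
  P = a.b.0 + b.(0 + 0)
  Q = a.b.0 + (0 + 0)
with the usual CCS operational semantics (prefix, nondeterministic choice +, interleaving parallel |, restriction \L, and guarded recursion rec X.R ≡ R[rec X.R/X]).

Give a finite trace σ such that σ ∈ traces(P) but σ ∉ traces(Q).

P's transition system — 4 states:
  p0 = a.b.0 + b.(0 + 0) | ··a··> p1, ··b··> p2
  p1 = b.0 | ··b··> p3
  p2 = 0 + 0 | deadlocked
  p3 = 0 | deadlocked
Q's transition system — 3 states:
  q0 = a.b.0 + (0 + 0) | ··a··> q1
  q1 = b.0 | ··b··> q2
  q2 = 0 | deadlocked
Run σ = ⟨b⟩ on P: start {p0}
  after b @ step 1: {p2}
  ✓ P
Run σ = ⟨b⟩ on Q: start {q0}
  after b @ step 1: ∅ (Q stuck)

b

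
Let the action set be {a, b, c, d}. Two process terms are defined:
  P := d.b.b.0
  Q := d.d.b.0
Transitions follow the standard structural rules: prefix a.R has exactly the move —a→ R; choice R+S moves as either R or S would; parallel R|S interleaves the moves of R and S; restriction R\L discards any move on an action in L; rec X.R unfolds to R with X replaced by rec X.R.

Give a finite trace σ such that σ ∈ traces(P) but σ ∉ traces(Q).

P's transition system — 4 states:
  p0 = d.b.b.0 :: --d--▸ p1
  p1 = b.b.0 :: --b--▸ p2
  p2 = b.0 :: --b--▸ p3
  p3 = 0 :: (no moves)
Q's transition system — 4 states:
  q0 = d.d.b.0 :: --d--▸ q1
  q1 = d.b.0 :: --d--▸ q2
  q2 = b.0 :: --b--▸ q3
  q3 = 0 :: (no moves)
Trace ⟨db⟩ through P, begin at {p0}:
  after d @ step 1: {p1}
  after b @ step 2: {p2}
  P completes σ.
Trace ⟨db⟩ through Q, begin at {q0}:
  after d @ step 1: {q1}
  after b @ step 2: ∅ (Q stuck)

db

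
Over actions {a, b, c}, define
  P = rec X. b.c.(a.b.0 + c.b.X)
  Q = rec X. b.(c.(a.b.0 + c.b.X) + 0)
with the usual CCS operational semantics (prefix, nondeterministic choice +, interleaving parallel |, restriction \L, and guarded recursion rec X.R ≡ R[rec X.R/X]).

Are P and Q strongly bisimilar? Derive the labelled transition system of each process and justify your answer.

LTS(P): 6 reachable states
  s0 = rec X. b.c.(a.b.0 + c.b.X) :: =b=> s1
  s1 = c.(a.b.0 + c.b.(rec X. b.c.(a.b.0 + c.b.X))) :: =c=> s2
  s2 = a.b.0 + c.b.(rec X. b.c.(a.b.0 + c.b.X)) :: =a=> s3, =c=> s4
  s3 = b.0 :: =b=> s5
  s4 = b.(rec X. b.c.(a.b.0 + c.b.X)) :: =b=> s0
  s5 = 0 :: stopped
LTS(Q): 6 reachable states
  t0 = rec X. b.(c.(a.b.0 + c.b.X) + 0) :: =b=> t1
  t1 = c.(a.b.0 + c.b.(rec X. b.(c.(a.b.0 + c.b.X) + 0))) + 0 :: =c=> t2
  t2 = a.b.0 + c.b.(rec X. b.(c.(a.b.0 + c.b.X) + 0)) :: =a=> t3, =c=> t4
  t3 = b.0 :: =b=> t5
  t4 = b.(rec X. b.(c.(a.b.0 + c.b.X) + 0)) :: =b=> t0
  t5 = 0 :: stopped
Coarsest stable partition (strong bisimilarity classes):
  B0 = {s0, t0}
  B1 = {s1, t1}
  B2 = {s2, t2}
  B3 = {s3, t3}
  B4 = {s5, t5}
  B5 = {s4, t4}
s0 ∈ B0, t0 ∈ B0 → same block

P ~ Q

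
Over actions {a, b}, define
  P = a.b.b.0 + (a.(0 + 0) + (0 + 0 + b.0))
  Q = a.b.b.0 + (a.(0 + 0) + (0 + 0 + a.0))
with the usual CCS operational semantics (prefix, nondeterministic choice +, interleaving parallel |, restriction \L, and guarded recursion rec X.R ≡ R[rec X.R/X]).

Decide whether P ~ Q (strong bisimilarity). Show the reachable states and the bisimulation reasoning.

LTS(P): 5 reachable states
  s0 = a.b.b.0 + (a.(0 + 0) + (0 + 0 + b.0)) has moves --a--▸ s1, --a--▸ s2, --b--▸ s3
  s1 = 0 + 0 has moves ∅
  s2 = b.b.0 has moves --b--▸ s4
  s3 = 0 has moves ∅
  s4 = b.0 has moves --b--▸ s3
LTS(Q): 5 reachable states
  t0 = a.b.b.0 + (a.(0 + 0) + (0 + 0 + a.0)) has moves --a--▸ t1, --a--▸ t2, --a--▸ t3
  t1 = 0 has moves ∅
  t2 = 0 + 0 has moves ∅
  t3 = b.b.0 has moves --b--▸ t4
  t4 = b.0 has moves --b--▸ t1
Bisimilarity quotient blocks:
  B0 = {s0}
  B1 = {s1, s3, t1, t2}
  B2 = {s2, t3}
  B3 = {s4, t4}
  B4 = {t0}
s0 ∈ B0, t0 ∈ B4 → different blocks

not bisimilar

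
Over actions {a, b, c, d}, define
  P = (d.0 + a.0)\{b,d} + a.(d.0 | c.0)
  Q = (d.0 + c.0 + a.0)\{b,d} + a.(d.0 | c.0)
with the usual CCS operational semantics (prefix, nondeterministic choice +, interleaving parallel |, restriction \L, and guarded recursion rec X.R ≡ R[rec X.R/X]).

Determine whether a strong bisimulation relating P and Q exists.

not bisimilar

Reachable graph of P (6 states):
  s0 = (d.0 + a.0)\{b,d} + a.(d.0 | c.0) | =a=> s1, =a=> s2
  s1 = 0\{b,d} | stopped
  s2 = d.0 | c.0 | =c=> s3, =d=> s4
  s3 = d.0 | 0 | =d=> s5
  s4 = 0 | c.0 | =c=> s5
  s5 = 0 | 0 | stopped
Reachable graph of Q (6 states):
  t0 = (d.0 + c.0 + a.0)\{b,d} + a.(d.0 | c.0) | =a=> t1, =a=> t2, =c=> t1
  t1 = 0\{b,d} | stopped
  t2 = d.0 | c.0 | =c=> t3, =d=> t4
  t3 = d.0 | 0 | =d=> t5
  t4 = 0 | c.0 | =c=> t5
  t5 = 0 | 0 | stopped
Coarsest stable partition (strong bisimilarity classes):
  B0 = {s0}
  B1 = {s2, t2}
  B2 = {s3, t3}
  B3 = {s1, s5, t1, t5}
  B4 = {s4, t4}
  B5 = {t0}
s0 ∈ B0, t0 ∈ B5 → different blocks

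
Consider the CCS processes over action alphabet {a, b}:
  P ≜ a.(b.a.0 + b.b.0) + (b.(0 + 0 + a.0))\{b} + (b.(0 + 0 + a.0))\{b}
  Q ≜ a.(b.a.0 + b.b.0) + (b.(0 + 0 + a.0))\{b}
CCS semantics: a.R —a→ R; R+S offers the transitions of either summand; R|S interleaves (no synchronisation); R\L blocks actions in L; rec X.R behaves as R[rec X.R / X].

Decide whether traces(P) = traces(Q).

P's transition system — 5 states:
  u0 = a.(b.a.0 + b.b.0) + (b.(0 + 0 + a.0))\{b} + (b.(0 + 0 + a.0))\{b} ⊢ =a=> u1
  u1 = b.a.0 + b.b.0 ⊢ =b=> u2, =b=> u3
  u2 = a.0 ⊢ =a=> u4
  u3 = b.0 ⊢ =b=> u4
  u4 = 0 ⊢ (no moves)
Q's transition system — 5 states:
  v0 = a.(b.a.0 + b.b.0) + (b.(0 + 0 + a.0))\{b} ⊢ =a=> v1
  v1 = b.a.0 + b.b.0 ⊢ =b=> v2, =b=> v3
  v2 = a.0 ⊢ =a=> v4
  v3 = b.0 ⊢ =b=> v4
  v4 = 0 ⊢ (no moves)
Bisimilarity quotient blocks:
  B0 = {u0, v0}
  B1 = {u1, v1}
  B2 = {u2, v2}
  B3 = {u4, v4}
  B4 = {u3, v3}
u0 ∈ B0, v0 ∈ B0 → same block
Bisimilar ⇒ trace-equivalent.

YES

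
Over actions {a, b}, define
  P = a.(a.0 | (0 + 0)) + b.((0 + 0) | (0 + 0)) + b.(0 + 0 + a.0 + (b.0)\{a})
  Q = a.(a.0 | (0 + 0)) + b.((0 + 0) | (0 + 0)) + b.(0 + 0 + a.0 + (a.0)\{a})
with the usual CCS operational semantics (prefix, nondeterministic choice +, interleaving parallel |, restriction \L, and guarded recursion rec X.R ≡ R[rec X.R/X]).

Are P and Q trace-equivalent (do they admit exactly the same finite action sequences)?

traces(P) ≠ traces(Q) — witness ⟨bb⟩

Reachable graph of P (7 states):
  u0 = a.(a.0 | (0 + 0)) + b.((0 + 0) | (0 + 0)) + b.(0 + 0 + a.0 + (b.0)\{a}) ⊢ --a--▸ u1, --b--▸ u2, --b--▸ u3
  u1 = a.0 | (0 + 0) ⊢ --a--▸ u4
  u2 = (0 + 0) | (0 + 0) ⊢ ∅
  u3 = 0 + 0 + a.0 + (b.0)\{a} ⊢ --a--▸ u5, --b--▸ u6
  u4 = 0 | (0 + 0) ⊢ ∅
  u5 = 0 ⊢ ∅
  u6 = 0\{a} ⊢ ∅
Reachable graph of Q (6 states):
  v0 = a.(a.0 | (0 + 0)) + b.((0 + 0) | (0 + 0)) + b.(0 + 0 + a.0 + (a.0)\{a}) ⊢ --a--▸ v1, --b--▸ v2, --b--▸ v3
  v1 = a.0 | (0 + 0) ⊢ --a--▸ v4
  v2 = (0 + 0) | (0 + 0) ⊢ ∅
  v3 = 0 + 0 + a.0 + (a.0)\{a} ⊢ --a--▸ v5
  v4 = 0 | (0 + 0) ⊢ ∅
  v5 = 0 ⊢ ∅
Trace ⟨bb⟩ through P, begin at {u0}:
  step 1 (b): {u2, u3}
  step 2 (b): {u6}
  ✓ P
Trace ⟨bb⟩ through Q, begin at {v0}:
  step 1 (b): {v2, v3}
  step 2 (b): no successor for Q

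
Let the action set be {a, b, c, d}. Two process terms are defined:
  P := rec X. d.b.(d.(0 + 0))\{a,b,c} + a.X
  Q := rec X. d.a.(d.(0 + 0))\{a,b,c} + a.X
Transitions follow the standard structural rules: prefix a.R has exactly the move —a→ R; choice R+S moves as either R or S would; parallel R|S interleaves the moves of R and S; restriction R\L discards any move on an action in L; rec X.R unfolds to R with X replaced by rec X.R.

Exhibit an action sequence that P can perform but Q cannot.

db

LTS(P): 4 reachable states
  m0 = rec X. d.b.(d.(0 + 0))\{a,b,c} + a.X → -a-> m0, -d-> m1
  m1 = b.(d.(0 + 0))\{a,b,c} → -b-> m2
  m2 = (d.(0 + 0))\{a,b,c} → -d-> m3
  m3 = (0 + 0)\{a,b,c} → ·
LTS(Q): 4 reachable states
  n0 = rec X. d.a.(d.(0 + 0))\{a,b,c} + a.X → -a-> n0, -d-> n1
  n1 = a.(d.(0 + 0))\{a,b,c} → -a-> n2
  n2 = (d.(0 + 0))\{a,b,c} → -d-> n3
  n3 = (0 + 0)\{a,b,c} → ·
Trace ⟨db⟩ through P, begin at {m0}:
  step 1 (d): {m1}
  step 2 (b): {m2}
  P completes σ.
Trace ⟨db⟩ through Q, begin at {n0}:
  step 1 (d): {n1}
  step 2 (b): ∅  — Q cannot continue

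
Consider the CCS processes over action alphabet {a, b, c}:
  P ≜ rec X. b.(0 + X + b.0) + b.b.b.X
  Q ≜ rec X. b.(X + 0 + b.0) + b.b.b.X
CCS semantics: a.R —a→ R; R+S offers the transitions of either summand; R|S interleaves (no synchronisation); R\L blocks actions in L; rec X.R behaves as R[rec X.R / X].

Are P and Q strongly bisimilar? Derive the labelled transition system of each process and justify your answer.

P's transition system — 5 states:
  s0 = rec X. b.(0 + X + b.0) + b.b.b.X :: -b-> s1, -b-> s2
  s1 = 0 + (rec X. b.(0 + X + b.0) + b.b.b.X) + b.0 :: -b-> s1, -b-> s2, -b-> s3
  s2 = b.b.(rec X. b.(0 + X + b.0) + b.b.b.X) :: -b-> s4
  s3 = 0 :: (no moves)
  s4 = b.(rec X. b.(0 + X + b.0) + b.b.b.X) :: -b-> s0
Q's transition system — 5 states:
  t0 = rec X. b.(X + 0 + b.0) + b.b.b.X :: -b-> t1, -b-> t2
  t1 = (rec X. b.(X + 0 + b.0) + b.b.b.X) + 0 + b.0 :: -b-> t1, -b-> t2, -b-> t3
  t2 = b.b.(rec X. b.(X + 0 + b.0) + b.b.b.X) :: -b-> t4
  t3 = 0 :: (no moves)
  t4 = b.(rec X. b.(X + 0 + b.0) + b.b.b.X) :: -b-> t0
Bisimilarity quotient blocks:
  B0 = {s0, t0}
  B1 = {s1, t1}
  B2 = {s2, t2}
  B3 = {s4, t4}
  B4 = {s3, t3}
s0 ∈ B0, t0 ∈ B0 → same block

bisimilar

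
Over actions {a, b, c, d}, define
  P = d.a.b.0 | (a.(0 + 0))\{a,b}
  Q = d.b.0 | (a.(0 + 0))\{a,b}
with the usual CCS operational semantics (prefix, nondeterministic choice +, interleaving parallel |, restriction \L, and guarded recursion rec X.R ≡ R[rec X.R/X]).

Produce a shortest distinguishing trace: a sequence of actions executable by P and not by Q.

da

P's transition system — 4 states:
  s0 = d.a.b.0 | (a.(0 + 0))\{a,b} → ··d··> s1
  s1 = a.b.0 | (a.(0 + 0))\{a,b} → ··a··> s2
  s2 = b.0 | (a.(0 + 0))\{a,b} → ··b··> s3
  s3 = 0 | (a.(0 + 0))\{a,b} → ∅
Q's transition system — 3 states:
  t0 = d.b.0 | (a.(0 + 0))\{a,b} → ··d··> t1
  t1 = b.0 | (a.(0 + 0))\{a,b} → ··b··> t2
  t2 = 0 | (a.(0 + 0))\{a,b} → ∅
Run σ = ⟨da⟩ on P: start {s0}
  [1] d ⇒ {s1}
  [2] a ⇒ {s2}
  P completes σ.
Run σ = ⟨da⟩ on Q: start {t0}
  [1] d ⇒ {t1}
  [2] a ⇒ ∅  — Q cannot continue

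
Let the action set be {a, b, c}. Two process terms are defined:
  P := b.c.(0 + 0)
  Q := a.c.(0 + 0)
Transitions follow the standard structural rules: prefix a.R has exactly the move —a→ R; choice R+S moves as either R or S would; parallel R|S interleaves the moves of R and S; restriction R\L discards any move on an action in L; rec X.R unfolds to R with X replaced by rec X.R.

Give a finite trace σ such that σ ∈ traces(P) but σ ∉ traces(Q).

b

Reachable graph of P (3 states):
  s0 = b.c.(0 + 0) has moves —b→ s1
  s1 = c.(0 + 0) has moves —c→ s2
  s2 = 0 + 0 has moves deadlocked
Reachable graph of Q (3 states):
  t0 = a.c.(0 + 0) has moves —a→ t1
  t1 = c.(0 + 0) has moves —c→ t2
  t2 = 0 + 0 has moves deadlocked
Executing b from P (initial set {s0}):
  step 1 (b): {s1}
  — P admits the full trace.
Executing b from Q (initial set {t0}):
  step 1 (b): ∅  — Q cannot continue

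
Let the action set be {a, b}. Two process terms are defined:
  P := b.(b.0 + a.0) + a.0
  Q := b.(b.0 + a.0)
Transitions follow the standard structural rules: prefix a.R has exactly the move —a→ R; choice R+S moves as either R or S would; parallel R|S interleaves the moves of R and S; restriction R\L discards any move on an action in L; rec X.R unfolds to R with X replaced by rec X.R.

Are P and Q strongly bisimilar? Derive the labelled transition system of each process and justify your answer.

LTS(P): 3 reachable states
  p0 = b.(b.0 + a.0) + a.0 | —a→ p1, —b→ p2
  p1 = 0 | stopped
  p2 = b.0 + a.0 | —a→ p1, —b→ p1
LTS(Q): 3 reachable states
  q0 = b.(b.0 + a.0) | —b→ q1
  q1 = b.0 + a.0 | —a→ q2, —b→ q2
  q2 = 0 | stopped
Partition-refinement fixed point:
  B0 = {p0}
  B1 = {p1, q2}
  B2 = {p2, q1}
  B3 = {q0}
p0 ∈ B0, q0 ∈ B3 → different blocks

NO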